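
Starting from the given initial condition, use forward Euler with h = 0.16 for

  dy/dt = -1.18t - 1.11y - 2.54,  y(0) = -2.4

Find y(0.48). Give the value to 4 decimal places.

Euler: y_{n+1} = y_n + h·f(t_n, y_n).
t=0.000000, y=-2.400000: f=0.124000 → y ← -2.400000 + 0.16·0.124000 = -2.380160
t=0.160000, y=-2.380160: f=-0.086822 → y ← -2.380160 + 0.16·(-0.086822) = -2.394052
t=0.320000, y=-2.394052: f=-0.260203 → y ← -2.394052 + 0.16·(-0.260203) = -2.435684
y(0.48) ≈ -2.4357

-2.4357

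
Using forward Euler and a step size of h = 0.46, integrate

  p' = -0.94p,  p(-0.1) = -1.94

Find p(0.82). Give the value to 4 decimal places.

Euler: p_{n+1} = p_n + h·f(s_n, p_n).
s=-0.100000, p=-1.940000: f=1.823600 → p ← -1.940000 + 0.46·1.823600 = -1.101144
s=0.360000, p=-1.101144: f=1.035075 → p ← -1.101144 + 0.46·1.035075 = -0.625009
p(0.82) ≈ -0.6250

-0.6250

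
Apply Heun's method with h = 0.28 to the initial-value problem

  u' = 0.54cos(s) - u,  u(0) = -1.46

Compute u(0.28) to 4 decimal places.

-0.9813

Heun: k1 = f(s_n, u_n); k2 = f(s_n + h, u_n + h·k1); u_{n+1} = u_n + (h/2)·(k1 + k2).
s=0.000000, u=-1.460000:
  k1 = f(0.000000, -1.460000) = 2.000000
  k2 = f(0.280000, -0.900000) = 1.418970
  u ← -1.460000 + (0.28/2)·(2.000000 + 1.418970) = -0.981344
u(0.28) ≈ -0.9813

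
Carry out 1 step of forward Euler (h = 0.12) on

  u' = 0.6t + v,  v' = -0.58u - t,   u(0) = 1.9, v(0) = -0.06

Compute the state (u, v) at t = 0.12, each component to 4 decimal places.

1.8928, -0.1922

Euler on (u,v): u_{n+1} = u_n + h·u', v_{n+1} = v_n + h·v'.
0.000000: (1.900000, -0.060000); f=(-0.060000, -1.102000) → (1.892800, -0.192240)
(u(0.12), v(0.12)) ≈ (1.8928, -0.1922)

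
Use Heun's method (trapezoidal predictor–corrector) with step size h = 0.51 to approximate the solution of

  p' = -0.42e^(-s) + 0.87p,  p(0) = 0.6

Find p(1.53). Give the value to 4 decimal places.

1.3981

Heun: k1 = f(s_n, p_n); k2 = f(s_n + h, p_n + h·k1); p_{n+1} = p_n + (h/2)·(k1 + k2).
s=0.000000, p=0.600000:
  k1 = f(0.000000, 0.600000) = 0.102000
  k2 = f(0.510000, 0.652020) = 0.315049
  p ← 0.600000 + (0.51/2)·(0.102000 + 0.315049) = 0.706348
s=0.510000, p=0.706348:
  k1 = f(0.510000, 0.706348) = 0.362314
  k2 = f(1.020000, 0.891128) = 0.623831
  p ← 0.706348 + (0.51/2)·(0.362314 + 0.623831) = 0.957815
s=1.020000, p=0.957815:
  k1 = f(1.020000, 0.957815) = 0.681849
  k2 = f(1.530000, 1.305558) = 1.044890
  p ← 0.957815 + (0.51/2)·(0.681849 + 1.044890) = 1.398133
p(1.53) ≈ 1.3981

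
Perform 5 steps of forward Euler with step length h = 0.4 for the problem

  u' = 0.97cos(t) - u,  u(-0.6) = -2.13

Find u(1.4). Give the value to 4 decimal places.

0.4967

Euler: u_{n+1} = u_n + h·f(t_n, u_n).
t=-0.600000, u=-2.130000: f=2.930576 → u ← -2.130000 + 0.4·2.930576 = -0.957770
t=-0.200000, u=-0.957770: f=1.908434 → u ← -0.957770 + 0.4·1.908434 = -0.194396
t=0.200000, u=-0.194396: f=1.145061 → u ← -0.194396 + 0.4·1.145061 = 0.263628
t=0.600000, u=0.263628: f=0.536947 → u ← 0.263628 + 0.4·0.536947 = 0.478407
t=1.000000, u=0.478407: f=0.045686 → u ← 0.478407 + 0.4·0.045686 = 0.496682
u(1.4) ≈ 0.4967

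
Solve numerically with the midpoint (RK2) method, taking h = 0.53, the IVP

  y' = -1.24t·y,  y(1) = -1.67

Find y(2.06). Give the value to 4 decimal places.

-0.3050

Midpoint: k1 = f(t_n, y_n); k2 = f(t_n + h/2, y_n + (h/2)·k1); y_{n+1} = y_n + h·k2.
t=1.000000, y=-1.670000:
  k1 = f(1.000000, -1.670000) = 2.070800
  k2 = f(1.265000, -1.121238) = 1.758774
  y ← -1.670000 + 0.53·1.758774 = -0.737850
t=1.530000, y=-0.737850:
  k1 = f(1.530000, -0.737850) = 1.399849
  k2 = f(1.795000, -0.366890) = 0.816624
  y ← -0.737850 + 0.53·0.816624 = -0.305039
y(2.06) ≈ -0.3050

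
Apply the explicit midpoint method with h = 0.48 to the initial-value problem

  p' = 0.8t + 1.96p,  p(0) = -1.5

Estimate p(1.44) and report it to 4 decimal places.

-18.2842

Midpoint: k1 = f(t_n, p_n); k2 = f(t_n + h/2, p_n + (h/2)·k1); p_{n+1} = p_n + h·k2.
t=0.000000, p=-1.500000:
  k1 = f(0.000000, -1.500000) = -2.940000
  k2 = f(0.240000, -2.205600) = -4.130976
  p ← -1.500000 + 0.48·(-4.130976) = -3.482868
t=0.480000, p=-3.482868:
  k1 = f(0.480000, -3.482868) = -6.442422
  k2 = f(0.720000, -5.029050) = -9.280938
  p ← -3.482868 + 0.48·(-9.280938) = -7.937719
t=0.960000, p=-7.937719:
  k1 = f(0.960000, -7.937719) = -14.789928
  k2 = f(1.200000, -11.487301) = -21.555111
  p ← -7.937719 + 0.48·(-21.555111) = -18.284172
p(1.44) ≈ -18.2842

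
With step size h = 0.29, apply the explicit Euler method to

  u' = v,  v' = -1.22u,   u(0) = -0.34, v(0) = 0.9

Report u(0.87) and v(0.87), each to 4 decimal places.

0.5209, 0.9715

Euler on (u,v): u_{n+1} = u_n + h·u', v_{n+1} = v_n + h·v'.
0.000000: (-0.340000, 0.900000); f=(0.900000, 0.414800) → (-0.079000, 1.020292)
0.290000: (-0.079000, 1.020292); f=(1.020292, 0.096380) → (0.216885, 1.048242)
0.580000: (0.216885, 1.048242); f=(1.048242, -0.264599) → (0.520875, 0.971508)
(u(0.87), v(0.87)) ≈ (0.5209, 0.9715)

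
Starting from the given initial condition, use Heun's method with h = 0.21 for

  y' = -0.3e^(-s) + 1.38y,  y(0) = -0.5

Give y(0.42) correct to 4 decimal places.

-1.0286

Heun: k1 = f(s_n, y_n); k2 = f(s_n + h, y_n + h·k1); y_{n+1} = y_n + (h/2)·(k1 + k2).
s=0.000000, y=-0.500000:
  k1 = f(0.000000, -0.500000) = -0.990000
  k2 = f(0.210000, -0.707900) = -1.220077
  y ← -0.500000 + (0.21/2)·(-0.990000 + (-1.220077)) = -0.732058
s=0.210000, y=-0.732058:
  k1 = f(0.210000, -0.732058) = -1.253415
  k2 = f(0.420000, -0.995275) = -1.570594
  y ← -0.732058 + (0.21/2)·(-1.253415 + (-1.570594)) = -1.028579
y(0.42) ≈ -1.0286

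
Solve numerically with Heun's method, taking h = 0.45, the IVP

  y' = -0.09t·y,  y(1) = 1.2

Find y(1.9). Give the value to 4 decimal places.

Heun: k1 = f(t_n, y_n); k2 = f(t_n + h, y_n + h·k1); y_{n+1} = y_n + (h/2)·(k1 + k2).
t=1.000000, y=1.200000:
  k1 = f(1.000000, 1.200000) = -0.108000
  k2 = f(1.450000, 1.151400) = -0.150258
  y ← 1.200000 + (0.45/2)·(-0.108000 + (-0.150258)) = 1.141892
t=1.450000, y=1.141892:
  k1 = f(1.450000, 1.141892) = -0.149017
  k2 = f(1.900000, 1.074834) = -0.183797
  y ← 1.141892 + (0.45/2)·(-0.149017 + (-0.183797)) = 1.067009
y(1.9) ≈ 1.0670

1.0670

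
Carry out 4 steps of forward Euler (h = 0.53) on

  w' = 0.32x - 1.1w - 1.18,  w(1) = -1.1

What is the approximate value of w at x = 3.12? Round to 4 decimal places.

Euler: w_{n+1} = w_n + h·f(x_n, w_n).
x=1.000000, w=-1.100000: f=0.350000 → w ← -1.100000 + 0.53·0.350000 = -0.914500
x=1.530000, w=-0.914500: f=0.315550 → w ← -0.914500 + 0.53·0.315550 = -0.747258
x=2.060000, w=-0.747258: f=0.301184 → w ← -0.747258 + 0.53·0.301184 = -0.587631
x=2.590000, w=-0.587631: f=0.295194 → w ← -0.587631 + 0.53·0.295194 = -0.431178
w(3.12) ≈ -0.4312

-0.4312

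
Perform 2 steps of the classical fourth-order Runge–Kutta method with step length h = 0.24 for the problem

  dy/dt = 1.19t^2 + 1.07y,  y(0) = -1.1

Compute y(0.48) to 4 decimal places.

-1.7883

RK4: k1 = f(t_n, y_n); k2 = f(t_n + h/2, y_n + (h/2)·k1); k3 = f(t_n + h/2, y_n + (h/2)·k2); k4 = f(t_n + h, y_n + h·k3); y_{n+1} = y_n + (h/6)·(k1 + 2k2 + 2k3 + k4).
t=0.000000, y=-1.100000:
  k1 = f(0.000000, -1.100000) = -1.177000
  k2 = f(0.120000, -1.241240) = -1.310991
  k3 = f(0.120000, -1.257319) = -1.328195
  k4 = f(0.240000, -1.418767) = -1.449537
  y ← -1.100000 + (0.24/6)·(k1 + 2k2 + 2k3 + k4) = -1.416196
t=0.240000, y=-1.416196:
  k1 = f(0.240000, -1.416196) = -1.446786
  k2 = f(0.360000, -1.589811) = -1.546873
  k3 = f(0.360000, -1.601821) = -1.559725
  k4 = f(0.480000, -1.790530) = -1.641691
  y ← -1.416196 + (0.24/6)·(k1 + 2k2 + 2k3 + k4) = -1.788263
y(0.48) ≈ -1.7883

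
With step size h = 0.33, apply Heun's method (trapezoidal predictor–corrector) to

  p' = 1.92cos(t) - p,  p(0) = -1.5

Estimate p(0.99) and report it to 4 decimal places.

0.3667

Heun: k1 = f(t_n, p_n); k2 = f(t_n + h, p_n + h·k1); p_{n+1} = p_n + (h/2)·(k1 + k2).
t=0.000000, p=-1.500000:
  k1 = f(0.000000, -1.500000) = 3.420000
  k2 = f(0.330000, -0.371400) = 2.187801
  p ← -1.500000 + (0.33/2)·(3.420000 + 2.187801) = -0.574713
t=0.330000, p=-0.574713:
  k1 = f(0.330000, -0.574713) = 2.391114
  k2 = f(0.660000, 0.214355) = 1.302430
  p ← -0.574713 + (0.33/2)·(2.391114 + 1.302430) = 0.034722
t=0.660000, p=0.034722:
  k1 = f(0.660000, 0.034722) = 1.482063
  k2 = f(0.990000, 0.523803) = 0.529682
  p ← 0.034722 + (0.33/2)·(1.482063 + 0.529682) = 0.366660
p(0.99) ≈ 0.3667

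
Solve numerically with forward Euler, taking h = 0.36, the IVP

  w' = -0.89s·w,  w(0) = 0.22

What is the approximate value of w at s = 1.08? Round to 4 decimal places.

Euler: w_{n+1} = w_n + h·f(s_n, w_n).
s=0.000000, w=0.220000: f=0.000000 → w ← 0.220000 + 0.36·0.000000 = 0.220000
s=0.360000, w=0.220000: f=-0.070488 → w ← 0.220000 + 0.36·(-0.070488) = 0.194624
s=0.720000, w=0.194624: f=-0.124715 → w ← 0.194624 + 0.36·(-0.124715) = 0.149727
w(1.08) ≈ 0.1497

0.1497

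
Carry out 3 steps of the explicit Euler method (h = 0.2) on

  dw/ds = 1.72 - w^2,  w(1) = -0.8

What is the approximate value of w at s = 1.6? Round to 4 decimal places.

Euler: w_{n+1} = w_n + h·f(s_n, w_n).
s=1.000000, w=-0.800000: f=1.080000 → w ← -0.800000 + 0.2·1.080000 = -0.584000
s=1.200000, w=-0.584000: f=1.378944 → w ← -0.584000 + 0.2·1.378944 = -0.308211
s=1.400000, w=-0.308211: f=1.625006 → w ← -0.308211 + 0.2·1.625006 = 0.016790
w(1.6) ≈ 0.0168

0.0168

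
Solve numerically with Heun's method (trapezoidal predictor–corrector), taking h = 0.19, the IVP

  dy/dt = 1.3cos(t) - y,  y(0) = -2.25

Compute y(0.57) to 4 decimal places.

-0.7525

Heun: k1 = f(t_n, y_n); k2 = f(t_n + h, y_n + h·k1); y_{n+1} = y_n + (h/2)·(k1 + k2).
t=0.000000, y=-2.250000:
  k1 = f(0.000000, -2.250000) = 3.550000
  k2 = f(0.190000, -1.575500) = 2.852106
  y ← -2.250000 + (0.19/2)·(3.550000 + 2.852106) = -1.641800
t=0.190000, y=-1.641800:
  k1 = f(0.190000, -1.641800) = 2.918405
  k2 = f(0.380000, -1.087303) = 2.294567
  y ← -1.641800 + (0.19/2)·(2.918405 + 2.294567) = -1.146568
t=0.380000, y=-1.146568:
  k1 = f(0.380000, -1.146568) = 2.353832
  k2 = f(0.570000, -0.699340) = 1.793811
  y ← -1.146568 + (0.19/2)·(2.353832 + 1.793811) = -0.752542
y(0.57) ≈ -0.7525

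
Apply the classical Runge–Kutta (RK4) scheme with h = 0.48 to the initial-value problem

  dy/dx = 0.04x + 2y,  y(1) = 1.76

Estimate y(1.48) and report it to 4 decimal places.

4.6209

RK4: k1 = f(x_n, y_n); k2 = f(x_n + h/2, y_n + (h/2)·k1); k3 = f(x_n + h/2, y_n + (h/2)·k2); k4 = f(x_n + h, y_n + h·k3); y_{n+1} = y_n + (h/6)·(k1 + 2k2 + 2k3 + k4).
x=1.000000, y=1.760000:
  k1 = f(1.000000, 1.760000) = 3.560000
  k2 = f(1.240000, 2.614400) = 5.278400
  k3 = f(1.240000, 3.026816) = 6.103232
  k4 = f(1.480000, 4.689551) = 9.438303
  y ← 1.760000 + (0.48/6)·(k1 + 2k2 + 2k3 + k4) = 4.620925
y(1.48) ≈ 4.6209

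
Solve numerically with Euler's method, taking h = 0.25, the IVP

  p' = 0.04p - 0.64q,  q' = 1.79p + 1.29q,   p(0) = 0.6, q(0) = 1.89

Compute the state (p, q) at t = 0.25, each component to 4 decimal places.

Euler on (p,q): p_{n+1} = p_n + h·p', q_{n+1} = q_n + h·q'.
0.000000: (0.600000, 1.890000); f=(-1.185600, 3.512100) → (0.303600, 2.768025)
(p(0.25), q(0.25)) ≈ (0.3036, 2.7680)

0.3036, 2.7680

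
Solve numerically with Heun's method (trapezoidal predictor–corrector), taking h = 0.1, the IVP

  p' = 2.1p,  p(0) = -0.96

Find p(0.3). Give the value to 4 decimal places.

Heun: k1 = f(x_n, p_n); k2 = f(x_n + h, p_n + h·k1); p_{n+1} = p_n + (h/2)·(k1 + k2).
x=0.000000, p=-0.960000:
  k1 = f(0.000000, -0.960000) = -2.016000
  k2 = f(0.100000, -1.161600) = -2.439360
  p ← -0.960000 + (0.1/2)·(-2.016000 + (-2.439360)) = -1.182768
x=0.100000, p=-1.182768:
  k1 = f(0.100000, -1.182768) = -2.483813
  k2 = f(0.200000, -1.431149) = -3.005413
  p ← -1.182768 + (0.1/2)·(-2.483813 + (-3.005413)) = -1.457229
x=0.200000, p=-1.457229:
  k1 = f(0.200000, -1.457229) = -3.060182
  k2 = f(0.300000, -1.763247) = -3.702820
  p ← -1.457229 + (0.1/2)·(-3.060182 + (-3.702820)) = -1.795379
p(0.3) ≈ -1.7954

-1.7954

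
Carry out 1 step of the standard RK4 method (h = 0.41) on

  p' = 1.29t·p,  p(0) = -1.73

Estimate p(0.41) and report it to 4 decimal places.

-1.9281

RK4: k1 = f(t_n, p_n); k2 = f(t_n + h/2, p_n + (h/2)·k1); k3 = f(t_n + h/2, p_n + (h/2)·k2); k4 = f(t_n + h, p_n + h·k3); p_{n+1} = p_n + (h/6)·(k1 + 2k2 + 2k3 + k4).
t=0.000000, p=-1.730000:
  k1 = f(0.000000, -1.730000) = 0.000000
  k2 = f(0.205000, -1.730000) = -0.457499
  k3 = f(0.205000, -1.823787) = -0.482301
  k4 = f(0.410000, -1.927743) = -1.019583
  p ← -1.730000 + (0.41/6)·(k1 + 2k2 + 2k3 + k4) = -1.928111
p(0.41) ≈ -1.9281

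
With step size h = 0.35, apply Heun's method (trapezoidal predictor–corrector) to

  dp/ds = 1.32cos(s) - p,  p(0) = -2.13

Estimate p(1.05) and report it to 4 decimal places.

Heun: k1 = f(s_n, p_n); k2 = f(s_n + h, p_n + h·k1); p_{n+1} = p_n + (h/2)·(k1 + k2).
s=0.000000, p=-2.130000:
  k1 = f(0.000000, -2.130000) = 3.450000
  k2 = f(0.350000, -0.922500) = 2.162472
  p ← -2.130000 + (0.35/2)·(3.450000 + 2.162472) = -1.147817
s=0.350000, p=-1.147817:
  k1 = f(0.350000, -1.147817) = 2.387789
  k2 = f(0.700000, -0.312091) = 1.321683
  p ← -1.147817 + (0.35/2)·(2.387789 + 1.321683) = -0.498660
s=0.700000, p=-0.498660:
  k1 = f(0.700000, -0.498660) = 1.508251
  k2 = f(1.050000, 0.029228) = 0.627566
  p ← -0.498660 + (0.35/2)·(1.508251 + 0.627566) = -0.124892
p(1.05) ≈ -0.1249

-0.1249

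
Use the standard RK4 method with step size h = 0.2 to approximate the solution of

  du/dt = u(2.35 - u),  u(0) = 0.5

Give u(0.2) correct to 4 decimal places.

0.7094

RK4: k1 = f(t_n, u_n); k2 = f(t_n + h/2, u_n + (h/2)·k1); k3 = f(t_n + h/2, u_n + (h/2)·k2); k4 = f(t_n + h, u_n + h·k3); u_{n+1} = u_n + (h/6)·(k1 + 2k2 + 2k3 + k4).
t=0.000000, u=0.500000:
  k1 = f(0.000000, 0.500000) = 0.925000
  k2 = f(0.100000, 0.592500) = 1.041319
  k3 = f(0.100000, 0.604132) = 1.054735
  k4 = f(0.200000, 0.710947) = 1.165280
  u ← 0.500000 + (0.2/6)·(k1 + 2k2 + 2k3 + k4) = 0.709413
u(0.2) ≈ 0.7094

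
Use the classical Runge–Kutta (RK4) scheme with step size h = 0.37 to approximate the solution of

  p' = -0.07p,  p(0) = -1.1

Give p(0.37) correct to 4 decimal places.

-1.0719

RK4: k1 = f(x_n, p_n); k2 = f(x_n + h/2, p_n + (h/2)·k1); k3 = f(x_n + h/2, p_n + (h/2)·k2); k4 = f(x_n + h, p_n + h·k3); p_{n+1} = p_n + (h/6)·(k1 + 2k2 + 2k3 + k4).
x=0.000000, p=-1.100000:
  k1 = f(0.000000, -1.100000) = 0.077000
  k2 = f(0.185000, -1.085755) = 0.076003
  k3 = f(0.185000, -1.085939) = 0.076016
  k4 = f(0.370000, -1.071874) = 0.075031
  p ← -1.100000 + (0.37/6)·(k1 + 2k2 + 2k3 + k4) = -1.071876
p(0.37) ≈ -1.0719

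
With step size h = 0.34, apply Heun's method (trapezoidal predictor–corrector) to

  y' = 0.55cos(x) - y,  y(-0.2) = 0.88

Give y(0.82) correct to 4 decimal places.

0.6262

Heun: k1 = f(x_n, y_n); k2 = f(x_n + h, y_n + h·k1); y_{n+1} = y_n + (h/2)·(k1 + k2).
x=-0.200000, y=0.880000:
  k1 = f(-0.200000, 0.880000) = -0.340963
  k2 = f(0.140000, 0.764072) = -0.219454
  y ← 0.880000 + (0.34/2)·(-0.340963 + (-0.219454)) = 0.784729
x=0.140000, y=0.784729:
  k1 = f(0.140000, 0.784729) = -0.240110
  k2 = f(0.480000, 0.703092) = -0.215244
  y ← 0.784729 + (0.34/2)·(-0.240110 + (-0.215244)) = 0.707319
x=0.480000, y=0.707319:
  k1 = f(0.480000, 0.707319) = -0.219472
  k2 = f(0.820000, 0.632698) = -0.257477
  y ← 0.707319 + (0.34/2)·(-0.219472 + (-0.257477)) = 0.626238
y(0.82) ≈ 0.6262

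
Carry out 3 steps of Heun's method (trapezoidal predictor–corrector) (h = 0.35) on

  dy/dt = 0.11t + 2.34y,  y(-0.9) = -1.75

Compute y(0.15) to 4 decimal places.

-17.7480

Heun: k1 = f(t_n, y_n); k2 = f(t_n + h, y_n + h·k1); y_{n+1} = y_n + (h/2)·(k1 + k2).
t=-0.900000, y=-1.750000:
  k1 = f(-0.900000, -1.750000) = -4.194000
  k2 = f(-0.550000, -3.217900) = -7.590386
  y ← -1.750000 + (0.35/2)·(-4.194000 + (-7.590386)) = -3.812268
t=-0.550000, y=-3.812268:
  k1 = f(-0.550000, -3.812268) = -8.981206
  k2 = f(-0.200000, -6.955690) = -16.298314
  y ← -3.812268 + (0.35/2)·(-8.981206 + (-16.298314)) = -8.236184
t=-0.200000, y=-8.236184:
  k1 = f(-0.200000, -8.236184) = -19.294669
  k2 = f(0.150000, -14.989318) = -35.058504
  y ← -8.236184 + (0.35/2)·(-19.294669 + (-35.058504)) = -17.747989
y(0.15) ≈ -17.7480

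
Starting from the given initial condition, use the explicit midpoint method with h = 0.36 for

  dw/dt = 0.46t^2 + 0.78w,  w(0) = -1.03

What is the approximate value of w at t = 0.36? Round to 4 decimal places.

-1.3545

Midpoint: k1 = f(t_n, w_n); k2 = f(t_n + h/2, w_n + (h/2)·k1); w_{n+1} = w_n + h·k2.
t=0.000000, w=-1.030000:
  k1 = f(0.000000, -1.030000) = -0.803400
  k2 = f(0.180000, -1.174612) = -0.901293
  w ← -1.030000 + 0.36·(-0.901293) = -1.354466
w(0.36) ≈ -1.3545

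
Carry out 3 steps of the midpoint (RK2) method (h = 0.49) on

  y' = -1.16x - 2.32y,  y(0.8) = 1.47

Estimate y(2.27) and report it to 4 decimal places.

Midpoint: k1 = f(x_n, y_n); k2 = f(x_n + h/2, y_n + (h/2)·k1); y_{n+1} = y_n + h·k2.
x=0.800000, y=1.470000:
  k1 = f(0.800000, 1.470000) = -4.338400
  k2 = f(1.045000, 0.407092) = -2.156653
  y ← 1.470000 + 0.49·(-2.156653) = 0.413240
x=1.290000, y=0.413240:
  k1 = f(1.290000, 0.413240) = -2.455116
  k2 = f(1.535000, -0.188264) = -1.343828
  y ← 0.413240 + 0.49·(-1.343828) = -0.245236
x=1.780000, y=-0.245236:
  k1 = f(1.780000, -0.245236) = -1.495852
  k2 = f(2.025000, -0.611720) = -0.929810
  y ← -0.245236 + 0.49·(-0.929810) = -0.700843
y(2.27) ≈ -0.7008

-0.7008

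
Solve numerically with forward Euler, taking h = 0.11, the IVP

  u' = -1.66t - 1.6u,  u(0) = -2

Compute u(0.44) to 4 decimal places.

Euler: u_{n+1} = u_n + h·f(t_n, u_n).
t=0.000000, u=-2.000000: f=3.200000 → u ← -2.000000 + 0.11·3.200000 = -1.648000
t=0.110000, u=-1.648000: f=2.454200 → u ← -1.648000 + 0.11·2.454200 = -1.378038
t=0.220000, u=-1.378038: f=1.839661 → u ← -1.378038 + 0.11·1.839661 = -1.175675
t=0.330000, u=-1.175675: f=1.333280 → u ← -1.175675 + 0.11·1.333280 = -1.029014
u(0.44) ≈ -1.0290

-1.0290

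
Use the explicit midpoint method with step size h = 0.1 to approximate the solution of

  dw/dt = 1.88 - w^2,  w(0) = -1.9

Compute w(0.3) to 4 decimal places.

Midpoint: k1 = f(t_n, w_n); k2 = f(t_n + h/2, w_n + (h/2)·k1); w_{n+1} = w_n + h·k2.
t=0.000000, w=-1.900000:
  k1 = f(0.000000, -1.900000) = -1.730000
  k2 = f(0.050000, -1.986500) = -2.066182
  w ← -1.900000 + 0.1·(-2.066182) = -2.106618
t=0.100000, w=-2.106618:
  k1 = f(0.100000, -2.106618) = -2.557840
  k2 = f(0.150000, -2.234510) = -3.113036
  w ← -2.106618 + 0.1·(-3.113036) = -2.417922
t=0.200000, w=-2.417922:
  k1 = f(0.200000, -2.417922) = -3.966346
  k2 = f(0.250000, -2.616239) = -4.964707
  w ← -2.417922 + 0.1·(-4.964707) = -2.914393
w(0.3) ≈ -2.9144

-2.9144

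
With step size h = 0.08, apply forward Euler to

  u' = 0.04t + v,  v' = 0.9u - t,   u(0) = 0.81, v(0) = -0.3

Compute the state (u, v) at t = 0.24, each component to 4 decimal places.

0.7521, -0.1491

Euler on (u,v): u_{n+1} = u_n + h·u', v_{n+1} = v_n + h·v'.
0.000000: (0.810000, -0.300000); f=(-0.300000, 0.729000) → (0.786000, -0.241680)
0.080000: (0.786000, -0.241680); f=(-0.238480, 0.627400) → (0.766922, -0.191488)
0.160000: (0.766922, -0.191488); f=(-0.185088, 0.530229) → (0.752115, -0.149070)
(u(0.24), v(0.24)) ≈ (0.7521, -0.1491)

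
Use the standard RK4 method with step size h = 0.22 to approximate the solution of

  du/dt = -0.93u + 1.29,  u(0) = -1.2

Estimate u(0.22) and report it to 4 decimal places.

RK4: k1 = f(t_n, u_n); k2 = f(t_n + h/2, u_n + (h/2)·k1); k3 = f(t_n + h/2, u_n + (h/2)·k2); k4 = f(t_n + h, u_n + h·k3); u_{n+1} = u_n + (h/6)·(k1 + 2k2 + 2k3 + k4).
t=0.000000, u=-1.200000:
  k1 = f(0.000000, -1.200000) = 2.406000
  k2 = f(0.110000, -0.935340) = 2.159866
  k3 = f(0.110000, -0.962415) = 2.185046
  k4 = f(0.220000, -0.719290) = 1.958940
  u ← -1.200000 + (0.22/6)·(k1 + 2k2 + 2k3 + k4) = -0.721325
u(0.22) ≈ -0.7213

-0.7213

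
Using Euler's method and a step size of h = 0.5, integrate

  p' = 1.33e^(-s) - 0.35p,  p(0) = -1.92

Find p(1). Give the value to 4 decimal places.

Euler: p_{n+1} = p_n + h·f(s_n, p_n).
s=0.000000, p=-1.920000: f=2.002000 → p ← -1.920000 + 0.5·2.002000 = -0.919000
s=0.500000, p=-0.919000: f=1.128336 → p ← -0.919000 + 0.5·1.128336 = -0.354832
p(1) ≈ -0.3548

-0.3548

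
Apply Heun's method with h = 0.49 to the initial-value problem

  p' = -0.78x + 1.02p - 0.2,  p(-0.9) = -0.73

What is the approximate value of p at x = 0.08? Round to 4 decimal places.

Heun: k1 = f(x_n, p_n); k2 = f(x_n + h, p_n + h·k1); p_{n+1} = p_n + (h/2)·(k1 + k2).
x=-0.900000, p=-0.730000:
  k1 = f(-0.900000, -0.730000) = -0.242600
  k2 = f(-0.410000, -0.848874) = -0.746051
  p ← -0.730000 + (0.49/2)·(-0.242600 + (-0.746051)) = -0.972220
x=-0.410000, p=-0.972220:
  k1 = f(-0.410000, -0.972220) = -0.871864
  k2 = f(0.080000, -1.399433) = -1.689822
  p ← -0.972220 + (0.49/2)·(-0.871864 + (-1.689822)) = -1.599833
p(0.08) ≈ -1.5998

-1.5998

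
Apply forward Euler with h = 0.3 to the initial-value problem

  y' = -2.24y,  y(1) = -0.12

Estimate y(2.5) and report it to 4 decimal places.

-0.0005

Euler: y_{n+1} = y_n + h·f(t_n, y_n).
t=1.000000, y=-0.120000: f=0.268800 → y ← -0.120000 + 0.3·0.268800 = -0.039360
t=1.300000, y=-0.039360: f=0.088166 → y ← -0.039360 + 0.3·0.088166 = -0.012910
t=1.600000, y=-0.012910: f=0.028919 → y ← -0.012910 + 0.3·0.028919 = -0.004235
t=1.900000, y=-0.004235: f=0.009485 → y ← -0.004235 + 0.3·0.009485 = -0.001389
t=2.200000, y=-0.001389: f=0.003111 → y ← -0.001389 + 0.3·0.003111 = -0.000456
y(2.5) ≈ -0.0005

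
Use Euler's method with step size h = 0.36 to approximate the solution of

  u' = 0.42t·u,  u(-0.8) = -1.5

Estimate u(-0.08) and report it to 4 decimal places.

-1.2308

Euler: u_{n+1} = u_n + h·f(t_n, u_n).
t=-0.800000, u=-1.500000: f=0.504000 → u ← -1.500000 + 0.36·0.504000 = -1.318560
t=-0.440000, u=-1.318560: f=0.243670 → u ← -1.318560 + 0.36·0.243670 = -1.230839
u(-0.08) ≈ -1.2308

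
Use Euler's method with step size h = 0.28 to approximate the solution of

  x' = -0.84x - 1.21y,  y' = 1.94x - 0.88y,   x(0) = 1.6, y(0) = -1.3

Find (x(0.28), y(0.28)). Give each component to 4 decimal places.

Euler on (x,y): x_{n+1} = x_n + h·x', y_{n+1} = y_n + h·y'.
0.000000: (1.600000, -1.300000); f=(0.229000, 4.248000) → (1.664120, -0.110560)
(x(0.28), y(0.28)) ≈ (1.6641, -0.1106)

1.6641, -0.1106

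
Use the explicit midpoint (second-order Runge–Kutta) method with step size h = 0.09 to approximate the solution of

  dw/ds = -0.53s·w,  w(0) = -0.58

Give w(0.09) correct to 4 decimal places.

-0.5788

Midpoint: k1 = f(s_n, w_n); k2 = f(s_n + h/2, w_n + (h/2)·k1); w_{n+1} = w_n + h·k2.
s=0.000000, w=-0.580000:
  k1 = f(0.000000, -0.580000) = 0.000000
  k2 = f(0.045000, -0.580000) = 0.013833
  w ← -0.580000 + 0.09·0.013833 = -0.578755
w(0.09) ≈ -0.5788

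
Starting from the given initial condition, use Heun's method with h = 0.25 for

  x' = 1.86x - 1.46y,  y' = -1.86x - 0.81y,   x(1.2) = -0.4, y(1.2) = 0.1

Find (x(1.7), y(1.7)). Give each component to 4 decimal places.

-1.2922, 0.6421

Heun on (x,y): k1 = f(t_n, state_n); k2 = f(t_n + h, state_n + h·k1); state_{n+1} = state_n + (h/2)·(k1 + k2).
1.200000: (-0.400000, 0.100000)
  k1 = (-0.890000, 0.663000)
  predictor → (-0.622500, 0.265750)
  k2 = (-1.545845, 0.942593)
  → (-0.704481, 0.300699)
1.450000: (-0.704481, 0.300699)
  k1 = (-1.749355, 1.066768)
  predictor → (-1.141819, 0.567391)
  k2 = (-2.952175, 1.664197)
  → (-1.292172, 0.642070)
(x(1.7), y(1.7)) ≈ (-1.2922, 0.6421)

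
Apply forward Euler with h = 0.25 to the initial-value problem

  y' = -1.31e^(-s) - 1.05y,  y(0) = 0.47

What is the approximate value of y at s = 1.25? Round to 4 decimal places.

Euler: y_{n+1} = y_n + h·f(s_n, y_n).
s=0.000000, y=0.470000: f=-1.803500 → y ← 0.470000 + 0.25·(-1.803500) = 0.019125
s=0.250000, y=0.019125: f=-1.040310 → y ← 0.019125 + 0.25·(-1.040310) = -0.240953
s=0.500000, y=-0.240953: f=-0.541555 → y ← -0.240953 + 0.25·(-0.541555) = -0.376341
s=0.750000, y=-0.376341: f=-0.223642 → y ← -0.376341 + 0.25·(-0.223642) = -0.432252
s=1.000000, y=-0.432252: f=-0.028058 → y ← -0.432252 + 0.25·(-0.028058) = -0.439266
y(1.25) ≈ -0.4393

-0.4393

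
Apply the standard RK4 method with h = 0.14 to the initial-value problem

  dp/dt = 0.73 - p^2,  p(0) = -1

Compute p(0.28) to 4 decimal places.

-1.1023

RK4: k1 = f(t_n, p_n); k2 = f(t_n + h/2, p_n + (h/2)·k1); k3 = f(t_n + h/2, p_n + (h/2)·k2); k4 = f(t_n + h, p_n + h·k3); p_{n+1} = p_n + (h/6)·(k1 + 2k2 + 2k3 + k4).
t=0.000000, p=-1.000000:
  k1 = f(0.000000, -1.000000) = -0.270000
  k2 = f(0.070000, -1.018900) = -0.308157
  k3 = f(0.070000, -1.021571) = -0.313607
  k4 = f(0.140000, -1.043905) = -0.359738
  p ← -1.000000 + (0.14/6)·(k1 + 2k2 + 2k3 + k4) = -1.043710
t=0.140000, p=-1.043710:
  k1 = f(0.140000, -1.043710) = -0.359330
  k2 = f(0.210000, -1.068863) = -0.412467
  k3 = f(0.210000, -1.072582) = -0.420433
  k4 = f(0.280000, -1.102570) = -0.485661
  p ← -1.043710 + (0.14/6)·(k1 + 2k2 + 2k3 + k4) = -1.102295
p(0.28) ≈ -1.1023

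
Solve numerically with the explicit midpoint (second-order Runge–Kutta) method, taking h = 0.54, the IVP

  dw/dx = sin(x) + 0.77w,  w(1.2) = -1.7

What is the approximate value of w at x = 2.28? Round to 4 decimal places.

-2.2728

Midpoint: k1 = f(x_n, w_n); k2 = f(x_n + h/2, w_n + (h/2)·k1); w_{n+1} = w_n + h·k2.
x=1.200000, w=-1.700000:
  k1 = f(1.200000, -1.700000) = -0.376961
  k2 = f(1.470000, -1.801779) = -0.392446
  w ← -1.700000 + 0.54·(-0.392446) = -1.911921
x=1.740000, w=-1.911921:
  k1 = f(1.740000, -1.911921) = -0.486460
  k2 = f(2.010000, -2.043265) = -0.668223
  w ← -1.911921 + 0.54·(-0.668223) = -2.272761
w(2.28) ≈ -2.2728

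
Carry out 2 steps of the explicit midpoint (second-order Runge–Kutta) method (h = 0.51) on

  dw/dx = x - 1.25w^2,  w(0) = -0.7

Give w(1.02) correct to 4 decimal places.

Midpoint: k1 = f(x_n, w_n); k2 = f(x_n + h/2, w_n + (h/2)·k1); w_{n+1} = w_n + h·k2.
x=0.000000, w=-0.700000:
  k1 = f(0.000000, -0.700000) = -0.612500
  k2 = f(0.255000, -0.856187) = -0.661321
  w ← -0.700000 + 0.51·(-0.661321) = -1.037274
x=0.510000, w=-1.037274:
  k1 = f(0.510000, -1.037274) = -0.834921
  k2 = f(0.765000, -1.250179) = -1.188684
  w ← -1.037274 + 0.51·(-1.188684) = -1.643503
w(1.02) ≈ -1.6435

-1.6435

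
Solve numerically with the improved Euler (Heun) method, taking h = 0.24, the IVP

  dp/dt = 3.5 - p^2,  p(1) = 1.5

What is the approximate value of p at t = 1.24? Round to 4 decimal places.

1.6812

Heun: k1 = f(t_n, p_n); k2 = f(t_n + h, p_n + h·k1); p_{n+1} = p_n + (h/2)·(k1 + k2).
t=1.000000, p=1.500000:
  k1 = f(1.000000, 1.500000) = 1.250000
  k2 = f(1.240000, 1.800000) = 0.260000
  p ← 1.500000 + (0.24/2)·(1.250000 + 0.260000) = 1.681200
p(1.24) ≈ 1.6812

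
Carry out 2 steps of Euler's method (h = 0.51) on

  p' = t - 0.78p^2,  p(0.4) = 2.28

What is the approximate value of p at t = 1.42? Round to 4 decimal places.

0.8113

Euler: p_{n+1} = p_n + h·f(t_n, p_n).
t=0.400000, p=2.280000: f=-3.654752 → p ← 2.280000 + 0.51·(-3.654752) = 0.416076
t=0.910000, p=0.416076: f=0.774967 → p ← 0.416076 + 0.51·0.774967 = 0.811309
p(1.42) ≈ 0.8113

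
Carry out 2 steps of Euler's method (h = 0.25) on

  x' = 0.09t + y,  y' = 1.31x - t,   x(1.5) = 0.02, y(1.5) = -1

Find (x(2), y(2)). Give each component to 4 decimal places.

-0.4990, -1.8702

Euler on (x,y): x_{n+1} = x_n + h·x', y_{n+1} = y_n + h·y'.
1.500000: (0.020000, -1.000000); f=(-0.865000, -1.473800) → (-0.196250, -1.368450)
1.750000: (-0.196250, -1.368450); f=(-1.210950, -2.007087) → (-0.498988, -1.870222)
(x(2), y(2)) ≈ (-0.4990, -1.8702)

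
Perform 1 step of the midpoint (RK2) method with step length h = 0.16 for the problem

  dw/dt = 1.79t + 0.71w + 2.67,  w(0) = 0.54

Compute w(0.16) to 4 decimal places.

Midpoint: k1 = f(t_n, w_n); k2 = f(t_n + h/2, w_n + (h/2)·k1); w_{n+1} = w_n + h·k2.
t=0.000000, w=0.540000:
  k1 = f(0.000000, 0.540000) = 3.053400
  k2 = f(0.080000, 0.784272) = 3.370033
  w ← 0.540000 + 0.16·3.370033 = 1.079205
w(0.16) ≈ 1.0792

1.0792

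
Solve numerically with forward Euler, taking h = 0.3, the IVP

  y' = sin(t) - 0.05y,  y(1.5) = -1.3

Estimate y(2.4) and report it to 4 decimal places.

Euler: y_{n+1} = y_n + h·f(t_n, y_n).
t=1.500000, y=-1.300000: f=1.062495 → y ← -1.300000 + 0.3·1.062495 = -0.981252
t=1.800000, y=-0.981252: f=1.022910 → y ← -0.981252 + 0.3·1.022910 = -0.674378
t=2.100000, y=-0.674378: f=0.896928 → y ← -0.674378 + 0.3·0.896928 = -0.405300
y(2.4) ≈ -0.4053

-0.4053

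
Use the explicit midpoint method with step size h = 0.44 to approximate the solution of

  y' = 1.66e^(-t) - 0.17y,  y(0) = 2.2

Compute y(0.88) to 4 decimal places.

Midpoint: k1 = f(t_n, y_n); k2 = f(t_n + h/2, y_n + (h/2)·k1); y_{n+1} = y_n + h·k2.
t=0.000000, y=2.200000:
  k1 = f(0.000000, 2.200000) = 1.286000
  k2 = f(0.220000, 2.482920) = 0.910085
  y ← 2.200000 + 0.44·0.910085 = 2.600437
t=0.440000, y=2.600437:
  k1 = f(0.440000, 2.600437) = 0.627026
  k2 = f(0.660000, 2.738383) = 0.392448
  y ← 2.600437 + 0.44·0.392448 = 2.773114
y(0.88) ≈ 2.7731

2.7731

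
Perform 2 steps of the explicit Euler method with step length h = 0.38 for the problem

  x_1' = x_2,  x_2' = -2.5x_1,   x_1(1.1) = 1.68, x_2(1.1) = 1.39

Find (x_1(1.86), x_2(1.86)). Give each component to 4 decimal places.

2.1299, -2.3038

Euler on (x_1,x_2): x_1_{n+1} = x_1_n + h·x_1', x_2_{n+1} = x_2_n + h·x_2'.
1.100000: (1.680000, 1.390000); f=(1.390000, -4.200000) → (2.208200, -0.206000)
1.480000: (2.208200, -0.206000); f=(-0.206000, -5.520500) → (2.129920, -2.303790)
(x_1(1.86), x_2(1.86)) ≈ (2.1299, -2.3038)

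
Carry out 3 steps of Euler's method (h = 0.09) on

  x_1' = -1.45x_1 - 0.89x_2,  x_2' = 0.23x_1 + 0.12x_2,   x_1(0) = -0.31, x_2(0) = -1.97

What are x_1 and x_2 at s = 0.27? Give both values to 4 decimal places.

0.2166, -2.0421

Euler on (x_1,x_2): x_1_{n+1} = x_1_n + h·x_1', x_2_{n+1} = x_2_n + h·x_2'.
0.000000: (-0.310000, -1.970000); f=(2.202800, -0.307700) → (-0.111748, -1.997693)
0.090000: (-0.111748, -1.997693); f=(1.939981, -0.265425) → (0.062850, -2.021581)
0.180000: (0.062850, -2.021581); f=(1.708074, -0.228134) → (0.216577, -2.042113)
(x_1(0.27), x_2(0.27)) ≈ (0.2166, -2.0421)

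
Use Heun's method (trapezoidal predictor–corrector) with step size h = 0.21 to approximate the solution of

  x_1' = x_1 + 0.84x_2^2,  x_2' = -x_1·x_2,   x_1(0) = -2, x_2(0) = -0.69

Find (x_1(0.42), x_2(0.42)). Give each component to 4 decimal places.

-2.5195, -1.7775

Heun on (x_1,x_2): k1 = f(t_n, state_n); k2 = f(t_n + h, state_n + h·k1); state_{n+1} = state_n + (h/2)·(k1 + k2).
0.000000: (-2.000000, -0.690000)
  k1 = (-1.600076, -1.380000)
  predictor → (-2.336016, -0.979800)
  k2 = (-1.529609, -2.288828)
  → (-2.328617, -1.075227)
0.210000: (-2.328617, -1.075227)
  k1 = (-1.357482, -2.503792)
  predictor → (-2.613688, -1.601023)
  k2 = (-0.460537, -4.184576)
  → (-2.519509, -1.777506)
(x_1(0.42), x_2(0.42)) ≈ (-2.5195, -1.7775)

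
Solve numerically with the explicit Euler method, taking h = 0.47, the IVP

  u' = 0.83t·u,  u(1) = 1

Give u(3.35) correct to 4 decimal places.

Euler: u_{n+1} = u_n + h·f(t_n, u_n).
t=1.000000, u=1.000000: f=0.830000 → u ← 1.000000 + 0.47·0.830000 = 1.390100
t=1.470000, u=1.390100: f=1.696061 → u ← 1.390100 + 0.47·1.696061 = 2.187249
t=1.940000, u=2.187249: f=3.521908 → u ← 2.187249 + 0.47·3.521908 = 3.842545
t=2.410000, u=3.842545: f=7.686243 → u ← 3.842545 + 0.47·7.686243 = 7.455080
t=2.880000, u=7.455080: f=17.820623 → u ← 7.455080 + 0.47·17.820623 = 15.830772
u(3.35) ≈ 15.8308

15.8308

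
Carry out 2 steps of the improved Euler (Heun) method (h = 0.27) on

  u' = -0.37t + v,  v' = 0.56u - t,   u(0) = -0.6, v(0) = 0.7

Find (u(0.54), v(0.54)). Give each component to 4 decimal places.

-0.3374, 0.4217

Heun on (u,v): k1 = f(t_n, state_n); k2 = f(t_n + h, state_n + h·k1); state_{n+1} = state_n + (h/2)·(k1 + k2).
0.000000: (-0.600000, 0.700000)
  k1 = (0.700000, -0.336000)
  predictor → (-0.411000, 0.609280)
  k2 = (0.509380, -0.500160)
  → (-0.436734, 0.587118)
0.270000: (-0.436734, 0.587118)
  k1 = (0.487218, -0.514571)
  predictor → (-0.305185, 0.448184)
  k2 = (0.248384, -0.710903)
  → (-0.337427, 0.421679)
(u(0.54), v(0.54)) ≈ (-0.3374, 0.4217)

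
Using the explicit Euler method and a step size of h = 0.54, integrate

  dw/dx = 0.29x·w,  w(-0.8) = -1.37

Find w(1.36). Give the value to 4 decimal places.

-1.3541

Euler: w_{n+1} = w_n + h·f(x_n, w_n).
x=-0.800000, w=-1.370000: f=0.317840 → w ← -1.370000 + 0.54·0.317840 = -1.198366
x=-0.260000, w=-1.198366: f=0.090357 → w ← -1.198366 + 0.54·0.090357 = -1.149574
x=0.280000, w=-1.149574: f=-0.093345 → w ← -1.149574 + 0.54·(-0.093345) = -1.199980
x=0.820000, w=-1.199980: f=-0.285355 → w ← -1.199980 + 0.54·(-0.285355) = -1.354072
w(1.36) ≈ -1.3541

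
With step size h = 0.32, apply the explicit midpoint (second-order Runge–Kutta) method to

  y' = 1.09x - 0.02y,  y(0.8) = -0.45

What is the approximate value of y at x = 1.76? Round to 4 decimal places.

Midpoint: k1 = f(x_n, y_n); k2 = f(x_n + h/2, y_n + (h/2)·k1); y_{n+1} = y_n + h·k2.
x=0.800000, y=-0.450000:
  k1 = f(0.800000, -0.450000) = 0.881000
  k2 = f(0.960000, -0.309040) = 1.052581
  y ← -0.450000 + 0.32·1.052581 = -0.113174
x=1.120000, y=-0.113174:
  k1 = f(1.120000, -0.113174) = 1.223063
  k2 = f(1.280000, 0.082516) = 1.393550
  y ← -0.113174 + 0.32·1.393550 = 0.332762
x=1.440000, y=0.332762:
  k1 = f(1.440000, 0.332762) = 1.562945
  k2 = f(1.600000, 0.582833) = 1.732343
  y ← 0.332762 + 0.32·1.732343 = 0.887112
y(1.76) ≈ 0.8871

0.8871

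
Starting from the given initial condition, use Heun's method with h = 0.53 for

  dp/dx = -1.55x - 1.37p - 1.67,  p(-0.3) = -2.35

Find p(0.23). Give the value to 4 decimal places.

Heun: k1 = f(x_n, p_n); k2 = f(x_n + h, p_n + h·k1); p_{n+1} = p_n + (h/2)·(k1 + k2).
x=-0.300000, p=-2.350000:
  k1 = f(-0.300000, -2.350000) = 2.014500
  k2 = f(0.230000, -1.282315) = -0.269728
  p ← -2.350000 + (0.53/2)·(2.014500 + (-0.269728)) = -1.887636
p(0.23) ≈ -1.8876

-1.8876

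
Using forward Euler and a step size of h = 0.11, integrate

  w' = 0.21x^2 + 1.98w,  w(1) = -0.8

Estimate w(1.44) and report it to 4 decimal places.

-1.5929

Euler: w_{n+1} = w_n + h·f(x_n, w_n).
x=1.000000, w=-0.800000: f=-1.374000 → w ← -0.800000 + 0.11·(-1.374000) = -0.951140
x=1.110000, w=-0.951140: f=-1.624516 → w ← -0.951140 + 0.11·(-1.624516) = -1.129837
x=1.220000, w=-1.129837: f=-1.924513 → w ← -1.129837 + 0.11·(-1.924513) = -1.341533
x=1.330000, w=-1.341533: f=-2.284767 → w ← -1.341533 + 0.11·(-2.284767) = -1.592858
w(1.44) ≈ -1.5929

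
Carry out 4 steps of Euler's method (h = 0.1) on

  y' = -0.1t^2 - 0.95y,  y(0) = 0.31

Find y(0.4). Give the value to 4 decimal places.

Euler: y_{n+1} = y_n + h·f(t_n, y_n).
t=0.000000, y=0.310000: f=-0.294500 → y ← 0.310000 + 0.1·(-0.294500) = 0.280550
t=0.100000, y=0.280550: f=-0.267522 → y ← 0.280550 + 0.1·(-0.267522) = 0.253798
t=0.200000, y=0.253798: f=-0.245108 → y ← 0.253798 + 0.1·(-0.245108) = 0.229287
t=0.300000, y=0.229287: f=-0.226823 → y ← 0.229287 + 0.1·(-0.226823) = 0.206605
y(0.4) ≈ 0.2066

0.2066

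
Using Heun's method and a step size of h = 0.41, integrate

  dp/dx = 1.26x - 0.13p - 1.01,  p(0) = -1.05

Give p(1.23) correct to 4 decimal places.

Heun: k1 = f(x_n, p_n); k2 = f(x_n + h, p_n + h·k1); p_{n+1} = p_n + (h/2)·(k1 + k2).
x=0.000000, p=-1.050000:
  k1 = f(0.000000, -1.050000) = -0.873500
  k2 = f(0.410000, -1.408135) = -0.310342
  p ← -1.050000 + (0.41/2)·(-0.873500 + (-0.310342)) = -1.292688
x=0.410000, p=-1.292688:
  k1 = f(0.410000, -1.292688) = -0.325351
  k2 = f(0.820000, -1.426081) = 0.208591
  p ← -1.292688 + (0.41/2)·(-0.325351 + 0.208591) = -1.316624
x=0.820000, p=-1.316624:
  k1 = f(0.820000, -1.316624) = 0.194361
  k2 = f(1.230000, -1.236935) = 0.700602
  p ← -1.316624 + (0.41/2)·(0.194361 + 0.700602) = -1.133156
p(1.23) ≈ -1.1332

-1.1332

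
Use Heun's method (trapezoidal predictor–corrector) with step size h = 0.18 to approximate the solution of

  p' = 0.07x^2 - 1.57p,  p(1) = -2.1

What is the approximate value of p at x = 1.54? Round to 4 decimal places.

-0.8677

Heun: k1 = f(x_n, p_n); k2 = f(x_n + h, p_n + h·k1); p_{n+1} = p_n + (h/2)·(k1 + k2).
x=1.000000, p=-2.100000:
  k1 = f(1.000000, -2.100000) = 3.367000
  k2 = f(1.180000, -1.493940) = 2.442954
  p ← -2.100000 + (0.18/2)·(3.367000 + 2.442954) = -1.577104
x=1.180000, p=-1.577104:
  k1 = f(1.180000, -1.577104) = 2.573522
  k2 = f(1.360000, -1.113870) = 1.878248
  p ← -1.577104 + (0.18/2)·(2.573522 + 1.878248) = -1.176445
x=1.360000, p=-1.176445:
  k1 = f(1.360000, -1.176445) = 1.976490
  k2 = f(1.540000, -0.820677) = 1.454474
  p ← -1.176445 + (0.18/2)·(1.976490 + 1.454474) = -0.867658
p(1.54) ≈ -0.8677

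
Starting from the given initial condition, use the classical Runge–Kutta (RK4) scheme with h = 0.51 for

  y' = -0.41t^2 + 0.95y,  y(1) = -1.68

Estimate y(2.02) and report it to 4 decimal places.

RK4: k1 = f(t_n, y_n); k2 = f(t_n + h/2, y_n + (h/2)·k1); k3 = f(t_n + h/2, y_n + (h/2)·k2); k4 = f(t_n + h, y_n + h·k3); y_{n+1} = y_n + (h/6)·(k1 + 2k2 + 2k3 + k4).
t=1.000000, y=-1.680000:
  k1 = f(1.000000, -1.680000) = -2.006000
  k2 = f(1.255000, -2.191530) = -2.727714
  k3 = f(1.255000, -2.375567) = -2.902549
  k4 = f(1.510000, -3.160300) = -3.937126
  y ← -1.680000 + (0.51/6)·(k1 + 2k2 + 2k3 + k4) = -3.142310
t=1.510000, y=-3.142310:
  k1 = f(1.510000, -3.142310) = -3.920036
  k2 = f(1.765000, -4.141919) = -5.212066
  k3 = f(1.765000, -4.471387) = -5.525060
  k4 = f(2.020000, -5.960091) = -7.335050
  y ← -3.142310 + (0.51/6)·(k1 + 2k2 + 2k3 + k4) = -5.924304
y(2.02) ≈ -5.9243

-5.9243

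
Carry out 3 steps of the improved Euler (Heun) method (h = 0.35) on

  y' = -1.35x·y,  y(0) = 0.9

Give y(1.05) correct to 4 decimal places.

Heun: k1 = f(x_n, y_n); k2 = f(x_n + h, y_n + h·k1); y_{n+1} = y_n + (h/2)·(k1 + k2).
x=0.000000, y=0.900000:
  k1 = f(0.000000, 0.900000) = 0.000000
  k2 = f(0.350000, 0.900000) = -0.425250
  y ← 0.900000 + (0.35/2)·(0.000000 + (-0.425250)) = 0.825581
x=0.350000, y=0.825581:
  k1 = f(0.350000, 0.825581) = -0.390087
  k2 = f(0.700000, 0.689051) = -0.651153
  y ← 0.825581 + (0.35/2)·(-0.390087 + (-0.651153)) = 0.643364
x=0.700000, y=0.643364:
  k1 = f(0.700000, 0.643364) = -0.607979
  k2 = f(1.050000, 0.430572) = -0.610335
  y ← 0.643364 + (0.35/2)·(-0.607979 + (-0.610335)) = 0.430159
y(1.05) ≈ 0.4302

0.4302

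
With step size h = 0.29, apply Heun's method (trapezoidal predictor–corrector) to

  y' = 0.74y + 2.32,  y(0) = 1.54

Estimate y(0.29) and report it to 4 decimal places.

Heun: k1 = f(x_n, y_n); k2 = f(x_n + h, y_n + h·k1); y_{n+1} = y_n + (h/2)·(k1 + k2).
x=0.000000, y=1.540000:
  k1 = f(0.000000, 1.540000) = 3.459600
  k2 = f(0.290000, 2.543284) = 4.202030
  y ← 1.540000 + (0.29/2)·(3.459600 + 4.202030) = 2.650936
y(0.29) ≈ 2.6509

2.6509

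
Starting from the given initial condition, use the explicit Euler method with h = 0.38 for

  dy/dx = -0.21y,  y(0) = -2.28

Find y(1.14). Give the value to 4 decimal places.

-1.7766

Euler: y_{n+1} = y_n + h·f(x_n, y_n).
x=0.000000, y=-2.280000: f=0.478800 → y ← -2.280000 + 0.38·0.478800 = -2.098056
x=0.380000, y=-2.098056: f=0.440592 → y ← -2.098056 + 0.38·0.440592 = -1.930631
x=0.760000, y=-1.930631: f=0.405433 → y ← -1.930631 + 0.38·0.405433 = -1.776567
y(1.14) ≈ -1.7766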